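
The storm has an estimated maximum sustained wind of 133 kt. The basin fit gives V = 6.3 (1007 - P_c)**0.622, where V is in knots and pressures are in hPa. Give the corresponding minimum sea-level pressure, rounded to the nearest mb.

872 mb

ΔP = (V / 6.3)^(1/0.622) = (133/6.3)^1.608.
133/6.3 = 21.111; 21.111^1.608 ≈ 134.72 mb.
P_c = 1007 − 134.72 = 872.28 ≈ 872 mb.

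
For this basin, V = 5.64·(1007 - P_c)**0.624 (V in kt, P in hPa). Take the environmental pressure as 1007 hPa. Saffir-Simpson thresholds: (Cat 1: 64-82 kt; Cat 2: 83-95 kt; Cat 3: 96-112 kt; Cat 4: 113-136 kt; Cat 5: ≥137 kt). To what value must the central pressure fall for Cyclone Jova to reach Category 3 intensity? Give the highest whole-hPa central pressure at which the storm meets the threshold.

Category 3 begins at V = 96 kt.
Required ΔP = (96/5.64)^(1/0.624) = 17.021^1.603 ≈ 93.92 hPa.
P_c ≤ 1007 − 93.92 = 913.08, so the highest integer P_c is 913 hPa.

913 hPa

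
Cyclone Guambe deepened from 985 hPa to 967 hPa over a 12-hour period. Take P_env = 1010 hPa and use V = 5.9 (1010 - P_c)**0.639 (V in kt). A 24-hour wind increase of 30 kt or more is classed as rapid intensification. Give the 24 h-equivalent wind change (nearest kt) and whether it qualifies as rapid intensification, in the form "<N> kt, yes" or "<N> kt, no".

V₁: ΔP = 25, V ≈ 5.9 × 25^0.639 ≈ 46.15 kt.
V₂: ΔP = 43, V ≈ 5.9 × 43^0.639 ≈ 65.26 kt.
ΔV over 12 h = 19.11 kt → 24 h equivalent = 19.11 × 24/12 ≈ 38.22 kt.
38 kt ≥ 30 kt ⇒ rapid intensification.

38 kt, yes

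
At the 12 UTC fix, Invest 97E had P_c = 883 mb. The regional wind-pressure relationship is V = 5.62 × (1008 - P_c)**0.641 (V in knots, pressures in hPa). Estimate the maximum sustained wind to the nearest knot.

124 kt

ΔP = 1008 − 883 = 125 mb.
125^0.641 ≈ 22.086.
V ≈ 5.62 × 22.086 ≈ 124.1 kt.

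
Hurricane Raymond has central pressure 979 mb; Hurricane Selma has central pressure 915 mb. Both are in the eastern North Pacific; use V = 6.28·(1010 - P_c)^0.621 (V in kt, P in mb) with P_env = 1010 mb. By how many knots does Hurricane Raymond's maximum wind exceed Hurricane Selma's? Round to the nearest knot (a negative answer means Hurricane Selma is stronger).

-53 kt

Hurricane Raymond: ΔP = 31; V ≈ 6.28 × 31^0.621 ≈ 52.98 kt.
Hurricane Selma: ΔP = 95; V ≈ 6.28 × 95^0.621 ≈ 106.20 kt.
Difference ≈ 52.98 − 106.20 = -53.22 → -53 kt.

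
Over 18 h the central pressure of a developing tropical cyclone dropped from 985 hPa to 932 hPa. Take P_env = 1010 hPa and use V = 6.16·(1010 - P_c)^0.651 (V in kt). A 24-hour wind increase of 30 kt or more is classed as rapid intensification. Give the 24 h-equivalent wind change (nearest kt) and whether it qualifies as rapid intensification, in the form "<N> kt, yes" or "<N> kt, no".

V₁: ΔP = 25, V ≈ 6.16 × 25^0.651 ≈ 50.08 kt.
V₂: ΔP = 78, V ≈ 6.16 × 78^0.651 ≈ 105.04 kt.
ΔV over 18 h = 54.96 kt → 24 h equivalent = 54.96 × 24/18 ≈ 73.28 kt.
73 kt ≥ 30 kt ⇒ rapid intensification.

73 kt, yes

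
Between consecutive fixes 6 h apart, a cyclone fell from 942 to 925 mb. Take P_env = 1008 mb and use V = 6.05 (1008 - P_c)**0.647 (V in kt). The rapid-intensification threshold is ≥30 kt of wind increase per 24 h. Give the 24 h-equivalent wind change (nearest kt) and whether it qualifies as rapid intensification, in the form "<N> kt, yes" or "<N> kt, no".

V₁: ΔP = 66, V ≈ 6.05 × 66^0.647 ≈ 90.99 kt.
V₂: ΔP = 83, V ≈ 6.05 × 83^0.647 ≈ 105.54 kt.
ΔV over 6 h = 14.55 kt → 24 h equivalent = 14.55 × 24/6 ≈ 58.20 kt.
58 kt ≥ 30 kt ⇒ rapid intensification.

58 kt, yes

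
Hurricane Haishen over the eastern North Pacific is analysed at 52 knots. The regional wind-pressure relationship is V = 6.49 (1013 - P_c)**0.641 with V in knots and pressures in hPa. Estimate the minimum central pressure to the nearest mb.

ΔP = (V / 6.49)^(1/0.641) = (52/6.49)^1.560.
52/6.49 = 8.012; 8.012^1.560 ≈ 25.70 mb.
P_c = 1013 − 25.70 = 987.30 ≈ 987 mb.

987 mb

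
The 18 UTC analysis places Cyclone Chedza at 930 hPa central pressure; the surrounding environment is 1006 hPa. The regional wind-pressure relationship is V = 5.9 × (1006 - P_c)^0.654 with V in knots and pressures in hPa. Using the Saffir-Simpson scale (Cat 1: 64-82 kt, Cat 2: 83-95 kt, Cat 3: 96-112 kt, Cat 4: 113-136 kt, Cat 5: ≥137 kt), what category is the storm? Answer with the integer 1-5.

ΔP = 1006 − 930 = 76 hPa.
V ≈ 5.9 × 76^0.654 = 5.9 × 16.98 ≈ 100 kt.
100 kt falls in the Category 3 band.

3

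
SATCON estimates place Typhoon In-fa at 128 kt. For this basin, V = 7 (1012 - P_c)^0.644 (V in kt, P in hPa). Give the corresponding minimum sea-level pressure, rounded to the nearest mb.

921 mb

ΔP = (V / 7)^(1/0.644) = (128/7)^1.553.
128/7 = 18.286; 18.286^1.553 ≈ 91.16 mb.
P_c = 1012 − 91.16 = 920.84 ≈ 921 mb.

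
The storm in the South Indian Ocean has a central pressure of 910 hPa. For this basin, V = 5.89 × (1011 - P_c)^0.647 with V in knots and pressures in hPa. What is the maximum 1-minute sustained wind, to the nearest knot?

ΔP = 1011 − 910 = 101 hPa.
101^0.647 ≈ 19.806.
V ≈ 5.89 × 19.806 ≈ 116.7 kt.

117 kt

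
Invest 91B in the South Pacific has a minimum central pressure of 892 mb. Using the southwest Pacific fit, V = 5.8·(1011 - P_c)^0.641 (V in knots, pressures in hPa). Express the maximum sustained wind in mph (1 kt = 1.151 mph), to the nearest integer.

ΔP = 1011 − 892 = 119 mb.
V ≈ 5.8 × 119^0.641 = 5.8 × 21.401 ≈ 124.123 kt.
124.123 × 1.151 ≈ 142.87 mph → 143 mph.

143 mph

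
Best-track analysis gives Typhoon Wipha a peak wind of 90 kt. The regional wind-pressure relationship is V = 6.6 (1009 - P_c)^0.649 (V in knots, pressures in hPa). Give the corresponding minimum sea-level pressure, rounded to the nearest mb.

ΔP = (V / 6.6)^(1/0.649) = (90/6.6)^1.541.
90/6.6 = 13.636; 13.636^1.541 ≈ 56.02 mb.
P_c = 1009 − 56.02 = 952.98 ≈ 953 mb.

953 mb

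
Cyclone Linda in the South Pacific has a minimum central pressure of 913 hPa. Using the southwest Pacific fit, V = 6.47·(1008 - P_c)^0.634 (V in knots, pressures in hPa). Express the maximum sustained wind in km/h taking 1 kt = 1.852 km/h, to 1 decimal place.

215.0 km/h

ΔP = 1008 − 913 = 95 hPa.
V ≈ 6.47 × 95^0.634 = 6.47 × 17.942 ≈ 116.086 kt.
116.086 × 1.852 ≈ 214.99 km/h → 215.0 km/h.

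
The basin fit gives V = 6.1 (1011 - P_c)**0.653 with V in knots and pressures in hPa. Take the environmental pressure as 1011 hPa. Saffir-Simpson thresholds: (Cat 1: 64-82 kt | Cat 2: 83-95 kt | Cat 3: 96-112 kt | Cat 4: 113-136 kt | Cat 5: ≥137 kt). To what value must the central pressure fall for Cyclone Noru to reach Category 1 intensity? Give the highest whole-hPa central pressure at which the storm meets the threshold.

Category 1 begins at V = 64 kt.
Required ΔP = (64/6.1)^(1/0.653) = 10.492^1.531 ≈ 36.59 hPa.
P_c ≤ 1011 − 36.59 = 974.41, so the highest integer P_c is 974 hPa.

974 hPa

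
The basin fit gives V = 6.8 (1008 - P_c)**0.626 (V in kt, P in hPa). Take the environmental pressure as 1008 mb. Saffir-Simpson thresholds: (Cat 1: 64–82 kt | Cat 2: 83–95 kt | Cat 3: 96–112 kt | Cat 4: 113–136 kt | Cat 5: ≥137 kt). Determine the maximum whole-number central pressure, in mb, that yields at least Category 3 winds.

Category 3 begins at V = 96 kt.
Required ΔP = (96/6.8)^(1/0.626) = 14.118^1.597 ≈ 68.66 mb.
P_c ≤ 1008 − 68.66 = 939.34, so the highest integer P_c is 939 mb.

939 mb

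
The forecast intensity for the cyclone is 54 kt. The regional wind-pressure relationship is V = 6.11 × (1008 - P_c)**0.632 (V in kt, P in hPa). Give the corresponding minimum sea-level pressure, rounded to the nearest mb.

ΔP = (V / 6.11)^(1/0.632) = (54/6.11)^1.582.
54/6.11 = 8.838; 8.838^1.582 ≈ 31.43 mb.
P_c = 1008 − 31.43 = 976.57 ≈ 977 mb.

977 mb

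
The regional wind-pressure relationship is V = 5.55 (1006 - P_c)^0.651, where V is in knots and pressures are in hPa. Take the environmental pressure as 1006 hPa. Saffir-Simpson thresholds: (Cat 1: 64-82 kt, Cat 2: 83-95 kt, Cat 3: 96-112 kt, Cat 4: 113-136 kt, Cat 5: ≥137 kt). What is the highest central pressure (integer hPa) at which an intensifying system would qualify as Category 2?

942 hPa

Category 2 begins at V = 83 kt.
Required ΔP = (83/5.55)^(1/0.651) = 14.955^1.536 ≈ 63.77 hPa.
P_c ≤ 1006 − 63.77 = 942.23, so the highest integer P_c is 942 hPa.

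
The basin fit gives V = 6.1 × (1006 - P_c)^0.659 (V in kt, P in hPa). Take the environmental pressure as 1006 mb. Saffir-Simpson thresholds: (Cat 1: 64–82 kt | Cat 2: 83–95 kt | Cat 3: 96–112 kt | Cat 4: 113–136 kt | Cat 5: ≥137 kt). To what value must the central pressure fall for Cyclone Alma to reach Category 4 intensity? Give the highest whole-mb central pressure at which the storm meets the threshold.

922 mb

Category 4 begins at V = 113 kt.
Required ΔP = (113/6.1)^(1/0.659) = 18.525^1.517 ≈ 83.90 mb.
P_c ≤ 1006 − 83.90 = 922.10, so the highest integer P_c is 922 mb.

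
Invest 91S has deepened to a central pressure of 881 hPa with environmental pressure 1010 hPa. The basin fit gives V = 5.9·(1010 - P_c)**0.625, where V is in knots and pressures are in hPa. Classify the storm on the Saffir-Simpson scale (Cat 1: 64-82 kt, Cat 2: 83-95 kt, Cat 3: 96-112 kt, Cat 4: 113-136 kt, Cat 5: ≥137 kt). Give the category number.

ΔP = 1010 − 881 = 129 hPa.
V ≈ 5.9 × 129^0.625 = 5.9 × 20.85 ≈ 123 kt.
123 kt falls in the Category 4 band.

4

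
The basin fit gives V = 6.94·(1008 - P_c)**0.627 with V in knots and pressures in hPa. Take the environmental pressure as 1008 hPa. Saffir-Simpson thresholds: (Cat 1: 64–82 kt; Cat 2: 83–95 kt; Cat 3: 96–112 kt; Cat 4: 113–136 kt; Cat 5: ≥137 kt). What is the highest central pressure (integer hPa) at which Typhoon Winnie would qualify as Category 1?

Category 1 begins at V = 64 kt.
Required ΔP = (64/6.94)^(1/0.627) = 9.222^1.595 ≈ 34.58 hPa.
P_c ≤ 1008 − 34.58 = 973.42, so the highest integer P_c is 973 hPa.

973 hPa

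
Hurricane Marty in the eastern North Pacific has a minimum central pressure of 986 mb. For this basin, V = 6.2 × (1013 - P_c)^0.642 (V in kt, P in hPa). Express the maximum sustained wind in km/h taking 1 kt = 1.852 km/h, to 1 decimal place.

95.3 km/h

ΔP = 1013 − 986 = 27 mb.
V ≈ 6.2 × 27^0.642 = 6.2 × 8.297 ≈ 51.443 kt.
51.443 × 1.852 ≈ 95.27 km/h → 95.3 km/h.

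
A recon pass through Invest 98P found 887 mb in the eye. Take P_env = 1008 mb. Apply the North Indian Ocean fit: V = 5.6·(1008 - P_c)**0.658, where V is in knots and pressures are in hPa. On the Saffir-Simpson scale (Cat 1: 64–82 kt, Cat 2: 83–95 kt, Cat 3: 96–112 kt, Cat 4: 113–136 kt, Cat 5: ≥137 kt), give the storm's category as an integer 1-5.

4

ΔP = 1008 − 887 = 121 mb.
V ≈ 5.6 × 121^0.658 = 5.6 × 23.47 ≈ 131 kt.
131 kt falls in the Category 4 band.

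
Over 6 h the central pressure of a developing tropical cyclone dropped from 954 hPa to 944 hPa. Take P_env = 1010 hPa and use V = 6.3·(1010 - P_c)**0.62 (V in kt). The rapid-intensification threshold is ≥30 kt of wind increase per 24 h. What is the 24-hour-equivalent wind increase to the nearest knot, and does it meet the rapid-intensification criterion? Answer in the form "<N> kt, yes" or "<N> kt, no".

33 kt, yes

V₁: ΔP = 56, V ≈ 6.3 × 56^0.62 ≈ 76.42 kt.
V₂: ΔP = 66, V ≈ 6.3 × 66^0.62 ≈ 84.62 kt.
ΔV over 6 h = 8.20 kt → 24 h equivalent = 8.20 × 24/6 ≈ 32.80 kt.
33 kt ≥ 30 kt ⇒ rapid intensification.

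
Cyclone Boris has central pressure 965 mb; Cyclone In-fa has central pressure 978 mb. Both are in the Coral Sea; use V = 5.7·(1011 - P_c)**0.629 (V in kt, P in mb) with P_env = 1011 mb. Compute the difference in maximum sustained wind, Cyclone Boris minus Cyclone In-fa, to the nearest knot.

12 kt

Cyclone Boris: ΔP = 46; V ≈ 5.7 × 46^0.629 ≈ 63.35 kt.
Cyclone In-fa: ΔP = 33; V ≈ 5.7 × 33^0.629 ≈ 51.41 kt.
Difference ≈ 63.35 − 51.41 = 11.94 → 12 kt.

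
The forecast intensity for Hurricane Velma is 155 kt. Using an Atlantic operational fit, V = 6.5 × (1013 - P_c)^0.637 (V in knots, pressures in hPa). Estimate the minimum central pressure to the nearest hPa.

ΔP = (V / 6.5)^(1/0.637) = (155/6.5)^1.570.
155/6.5 = 23.846; 23.846^1.570 ≈ 145.33 hPa.
P_c = 1013 − 145.33 = 867.67 ≈ 868 hPa.

868 hPa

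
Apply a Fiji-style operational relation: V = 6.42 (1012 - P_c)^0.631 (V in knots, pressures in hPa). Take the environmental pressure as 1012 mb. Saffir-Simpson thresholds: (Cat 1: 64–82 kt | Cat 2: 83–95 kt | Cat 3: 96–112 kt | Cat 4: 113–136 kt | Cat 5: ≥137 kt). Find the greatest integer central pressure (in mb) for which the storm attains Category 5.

884 mb

Category 5 begins at V = 137 kt.
Required ΔP = (137/6.42)^(1/0.631) = 21.340^1.585 ≈ 127.78 mb.
P_c ≤ 1012 − 127.78 = 884.22, so the highest integer P_c is 884 mb.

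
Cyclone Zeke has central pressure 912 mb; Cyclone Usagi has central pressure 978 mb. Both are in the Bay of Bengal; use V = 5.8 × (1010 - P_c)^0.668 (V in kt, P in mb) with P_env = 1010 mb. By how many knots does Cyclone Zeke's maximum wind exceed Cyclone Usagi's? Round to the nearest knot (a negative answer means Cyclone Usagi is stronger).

65 kt

Cyclone Zeke: ΔP = 98; V ≈ 5.8 × 98^0.668 ≈ 124.04 kt.
Cyclone Usagi: ΔP = 32; V ≈ 5.8 × 32^0.668 ≈ 58.73 kt.
Difference ≈ 124.04 − 58.73 = 65.31 → 65 kt.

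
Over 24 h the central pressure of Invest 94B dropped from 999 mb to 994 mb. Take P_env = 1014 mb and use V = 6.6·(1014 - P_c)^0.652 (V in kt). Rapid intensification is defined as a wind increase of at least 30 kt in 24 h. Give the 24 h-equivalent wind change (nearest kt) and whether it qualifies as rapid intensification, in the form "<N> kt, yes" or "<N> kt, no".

8 kt, no

V₁: ΔP = 15, V ≈ 6.6 × 15^0.652 ≈ 38.58 kt.
V₂: ΔP = 20, V ≈ 6.6 × 20^0.652 ≈ 46.54 kt.
ΔV over 24 h = 7.96 kt → 24 h equivalent = 7.96 × 24/24 ≈ 7.96 kt.
8 kt < 30 kt ⇒ not rapid intensification.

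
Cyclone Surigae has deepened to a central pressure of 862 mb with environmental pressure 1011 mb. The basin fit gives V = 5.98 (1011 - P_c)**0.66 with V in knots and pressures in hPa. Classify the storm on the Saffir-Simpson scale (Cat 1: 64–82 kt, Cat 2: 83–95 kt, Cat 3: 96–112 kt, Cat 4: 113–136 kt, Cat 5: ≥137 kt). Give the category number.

ΔP = 1011 − 862 = 149 mb.
V ≈ 5.98 × 149^0.66 = 5.98 × 27.18 ≈ 163 kt.
163 kt falls in the Category 5 band.

5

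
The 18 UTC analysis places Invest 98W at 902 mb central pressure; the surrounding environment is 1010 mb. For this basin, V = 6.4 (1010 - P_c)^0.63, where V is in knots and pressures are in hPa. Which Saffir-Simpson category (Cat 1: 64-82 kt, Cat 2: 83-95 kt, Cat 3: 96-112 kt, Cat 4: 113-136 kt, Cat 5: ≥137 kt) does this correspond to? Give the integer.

ΔP = 1010 − 902 = 108 mb.
V ≈ 6.4 × 108^0.63 = 6.4 × 19.10 ≈ 122 kt.
122 kt falls in the Category 4 band.

4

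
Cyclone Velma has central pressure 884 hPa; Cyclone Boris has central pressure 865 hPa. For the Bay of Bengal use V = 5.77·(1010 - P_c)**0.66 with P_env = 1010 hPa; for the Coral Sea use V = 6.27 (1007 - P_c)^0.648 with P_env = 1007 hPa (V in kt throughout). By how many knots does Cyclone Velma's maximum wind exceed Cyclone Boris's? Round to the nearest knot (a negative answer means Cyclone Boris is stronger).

Cyclone Velma: ΔP = 126; V ≈ 5.77 × 126^0.66 ≈ 140.42 kt.
Cyclone Boris: ΔP = 142; V ≈ 6.27 × 142^0.648 ≈ 155.58 kt.
Difference ≈ 140.42 − 155.58 = -15.16 → -15 kt.

-15 kt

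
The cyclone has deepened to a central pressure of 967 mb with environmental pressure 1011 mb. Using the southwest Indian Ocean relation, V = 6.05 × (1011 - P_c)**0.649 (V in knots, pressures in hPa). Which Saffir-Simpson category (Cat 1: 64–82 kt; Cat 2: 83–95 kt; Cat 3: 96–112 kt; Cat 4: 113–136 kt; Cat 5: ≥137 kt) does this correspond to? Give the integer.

1

ΔP = 1011 − 967 = 44 mb.
V ≈ 6.05 × 44^0.649 = 6.05 × 11.66 ≈ 71 kt.
71 kt falls in the Category 1 band.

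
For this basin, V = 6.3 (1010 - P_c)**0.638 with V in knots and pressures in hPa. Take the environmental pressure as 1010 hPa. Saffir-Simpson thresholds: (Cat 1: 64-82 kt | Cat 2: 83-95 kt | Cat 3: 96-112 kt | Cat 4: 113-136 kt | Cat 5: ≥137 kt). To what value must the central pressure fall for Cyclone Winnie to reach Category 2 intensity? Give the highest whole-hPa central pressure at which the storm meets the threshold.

953 hPa

Category 2 begins at V = 83 kt.
Required ΔP = (83/6.3)^(1/0.638) = 13.175^1.567 ≈ 56.90 hPa.
P_c ≤ 1010 − 56.90 = 953.10, so the highest integer P_c is 953 hPa.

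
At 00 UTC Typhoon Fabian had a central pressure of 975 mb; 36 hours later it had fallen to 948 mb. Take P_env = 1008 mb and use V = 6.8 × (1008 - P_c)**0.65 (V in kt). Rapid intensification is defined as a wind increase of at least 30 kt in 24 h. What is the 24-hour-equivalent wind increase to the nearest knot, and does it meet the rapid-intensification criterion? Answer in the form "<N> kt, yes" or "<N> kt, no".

V₁: ΔP = 33, V ≈ 6.8 × 33^0.65 ≈ 66.00 kt.
V₂: ΔP = 60, V ≈ 6.8 × 60^0.65 ≈ 97.34 kt.
ΔV over 36 h = 31.34 kt → 24 h equivalent = 31.34 × 24/36 ≈ 20.89 kt.
21 kt < 30 kt ⇒ not rapid intensification.

21 kt, no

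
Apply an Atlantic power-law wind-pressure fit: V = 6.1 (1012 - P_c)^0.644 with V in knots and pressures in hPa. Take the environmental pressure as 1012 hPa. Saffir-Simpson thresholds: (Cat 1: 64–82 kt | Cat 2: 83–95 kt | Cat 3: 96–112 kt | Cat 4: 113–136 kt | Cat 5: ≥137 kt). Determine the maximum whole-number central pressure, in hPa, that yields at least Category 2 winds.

954 hPa

Category 2 begins at V = 83 kt.
Required ΔP = (83/6.1)^(1/0.644) = 13.607^1.553 ≈ 57.61 hPa.
P_c ≤ 1012 − 57.61 = 954.39, so the highest integer P_c is 954 hPa.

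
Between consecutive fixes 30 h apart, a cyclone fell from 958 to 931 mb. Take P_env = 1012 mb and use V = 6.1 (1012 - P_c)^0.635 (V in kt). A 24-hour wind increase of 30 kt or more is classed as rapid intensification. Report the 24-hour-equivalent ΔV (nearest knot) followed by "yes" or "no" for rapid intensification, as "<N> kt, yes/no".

18 kt, no

V₁: ΔP = 54, V ≈ 6.1 × 54^0.635 ≈ 76.81 kt.
V₂: ΔP = 81, V ≈ 6.1 × 81^0.635 ≈ 99.36 kt.
ΔV over 30 h = 22.55 kt → 24 h equivalent = 22.55 × 24/30 ≈ 18.04 kt.
18 kt < 30 kt ⇒ not rapid intensification.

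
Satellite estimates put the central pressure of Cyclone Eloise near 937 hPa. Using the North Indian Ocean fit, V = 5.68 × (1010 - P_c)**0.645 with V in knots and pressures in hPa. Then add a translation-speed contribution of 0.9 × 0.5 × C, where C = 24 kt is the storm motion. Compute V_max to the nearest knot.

ΔP = 1010 − 937 = 73 hPa.
73^0.645 ≈ 15.916.
V ≈ 5.68 × 15.916 ≈ 90.4 kt.
Translation term: 0.9 × 0.5 × 24 = 10.8 kt.
Corrected V ≈ 101.2 kt → 101 kt.

101 kt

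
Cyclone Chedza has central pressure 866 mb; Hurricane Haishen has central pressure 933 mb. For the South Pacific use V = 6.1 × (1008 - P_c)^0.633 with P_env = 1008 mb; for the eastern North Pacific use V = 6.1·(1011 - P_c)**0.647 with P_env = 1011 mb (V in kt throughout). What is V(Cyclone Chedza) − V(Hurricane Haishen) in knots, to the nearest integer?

Cyclone Chedza: ΔP = 142; V ≈ 6.1 × 142^0.633 ≈ 140.52 kt.
Hurricane Haishen: ΔP = 78; V ≈ 6.1 × 78^0.647 ≈ 102.22 kt.
Difference ≈ 140.52 − 102.22 = 38.30 → 38 kt.

38 kt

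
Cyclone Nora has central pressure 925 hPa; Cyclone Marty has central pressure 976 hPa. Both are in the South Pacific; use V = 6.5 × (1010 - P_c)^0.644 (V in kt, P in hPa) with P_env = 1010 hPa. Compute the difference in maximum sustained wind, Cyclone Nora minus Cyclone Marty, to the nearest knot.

Cyclone Nora: ΔP = 85; V ≈ 6.5 × 85^0.644 ≈ 113.62 kt.
Cyclone Marty: ΔP = 34; V ≈ 6.5 × 34^0.644 ≈ 62.98 kt.
Difference ≈ 113.62 − 62.98 = 50.64 → 51 kt.

51 kt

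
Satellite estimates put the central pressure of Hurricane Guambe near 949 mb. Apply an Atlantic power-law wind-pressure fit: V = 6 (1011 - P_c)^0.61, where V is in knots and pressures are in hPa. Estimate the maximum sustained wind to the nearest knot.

ΔP = 1011 − 949 = 62 mb.
62^0.61 ≈ 12.398.
V ≈ 6 × 12.398 ≈ 74.4 kt.

74 kt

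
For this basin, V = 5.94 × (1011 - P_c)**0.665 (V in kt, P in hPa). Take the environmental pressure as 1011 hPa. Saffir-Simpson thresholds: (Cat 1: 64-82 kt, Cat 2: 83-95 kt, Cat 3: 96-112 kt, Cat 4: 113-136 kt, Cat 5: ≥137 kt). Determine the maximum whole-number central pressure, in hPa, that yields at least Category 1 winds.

975 hPa

Category 1 begins at V = 64 kt.
Required ΔP = (64/5.94)^(1/0.665) = 10.774^1.504 ≈ 35.68 hPa.
P_c ≤ 1011 − 35.68 = 975.32, so the highest integer P_c is 975 hPa.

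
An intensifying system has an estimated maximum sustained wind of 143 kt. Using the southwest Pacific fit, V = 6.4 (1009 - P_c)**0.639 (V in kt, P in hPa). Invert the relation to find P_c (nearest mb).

880 mb

ΔP = (V / 6.4)^(1/0.639) = (143/6.4)^1.565.
143/6.4 = 22.344; 22.344^1.565 ≈ 129.23 mb.
P_c = 1009 − 129.23 = 879.77 ≈ 880 mb.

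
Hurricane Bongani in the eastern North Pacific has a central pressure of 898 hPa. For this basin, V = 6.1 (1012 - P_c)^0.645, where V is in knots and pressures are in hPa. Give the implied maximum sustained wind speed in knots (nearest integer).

129 kt

ΔP = 1012 − 898 = 114 hPa.
114^0.645 ≈ 21.218.
V ≈ 6.1 × 21.218 ≈ 129.4 kt.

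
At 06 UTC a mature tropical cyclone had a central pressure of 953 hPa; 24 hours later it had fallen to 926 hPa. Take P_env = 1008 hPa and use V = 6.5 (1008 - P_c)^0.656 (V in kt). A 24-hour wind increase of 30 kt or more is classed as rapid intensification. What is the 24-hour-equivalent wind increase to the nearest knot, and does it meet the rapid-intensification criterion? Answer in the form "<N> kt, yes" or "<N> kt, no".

27 kt, no

V₁: ΔP = 55, V ≈ 6.5 × 55^0.656 ≈ 90.07 kt.
V₂: ΔP = 82, V ≈ 6.5 × 82^0.656 ≈ 117.05 kt.
ΔV over 24 h = 26.98 kt → 24 h equivalent = 26.98 × 24/24 ≈ 26.98 kt.
27 kt < 30 kt ⇒ not rapid intensification.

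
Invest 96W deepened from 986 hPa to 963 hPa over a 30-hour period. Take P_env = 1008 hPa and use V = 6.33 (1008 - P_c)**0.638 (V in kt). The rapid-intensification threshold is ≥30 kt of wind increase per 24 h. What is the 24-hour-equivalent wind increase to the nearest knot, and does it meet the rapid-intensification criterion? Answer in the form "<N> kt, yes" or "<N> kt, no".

21 kt, no

V₁: ΔP = 22, V ≈ 6.33 × 22^0.638 ≈ 45.49 kt.
V₂: ΔP = 45, V ≈ 6.33 × 45^0.638 ≈ 71.80 kt.
ΔV over 30 h = 26.31 kt → 24 h equivalent = 26.31 × 24/30 ≈ 21.05 kt.
21 kt < 30 kt ⇒ not rapid intensification.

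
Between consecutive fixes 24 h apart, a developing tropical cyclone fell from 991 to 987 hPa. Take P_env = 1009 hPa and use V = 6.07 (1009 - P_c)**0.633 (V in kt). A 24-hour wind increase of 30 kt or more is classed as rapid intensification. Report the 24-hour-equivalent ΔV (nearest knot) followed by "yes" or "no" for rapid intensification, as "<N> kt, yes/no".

V₁: ΔP = 18, V ≈ 6.07 × 18^0.633 ≈ 37.82 kt.
V₂: ΔP = 22, V ≈ 6.07 × 22^0.633 ≈ 42.95 kt.
ΔV over 24 h = 5.13 kt → 24 h equivalent = 5.13 × 24/24 ≈ 5.13 kt.
5 kt < 30 kt ⇒ not rapid intensification.

5 kt, no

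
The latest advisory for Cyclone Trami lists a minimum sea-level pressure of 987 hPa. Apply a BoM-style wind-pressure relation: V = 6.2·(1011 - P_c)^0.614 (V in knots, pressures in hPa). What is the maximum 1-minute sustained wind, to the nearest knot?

44 kt

ΔP = 1011 − 987 = 24 hPa.
24^0.614 ≈ 7.038.
V ≈ 6.2 × 7.038 ≈ 43.6 kt.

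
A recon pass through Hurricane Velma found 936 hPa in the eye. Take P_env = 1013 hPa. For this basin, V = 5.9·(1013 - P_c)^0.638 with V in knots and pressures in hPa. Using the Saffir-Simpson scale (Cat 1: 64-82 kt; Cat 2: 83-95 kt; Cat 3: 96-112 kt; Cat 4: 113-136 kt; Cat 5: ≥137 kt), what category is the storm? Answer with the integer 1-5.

2

ΔP = 1013 − 936 = 77 hPa.
V ≈ 5.9 × 77^0.638 = 5.9 × 15.98 ≈ 94 kt.
94 kt falls in the Category 2 band.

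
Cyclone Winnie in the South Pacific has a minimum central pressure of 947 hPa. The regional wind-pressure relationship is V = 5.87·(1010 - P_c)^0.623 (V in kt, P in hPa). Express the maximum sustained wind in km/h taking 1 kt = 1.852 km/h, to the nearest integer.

144 km/h

ΔP = 1010 − 947 = 63 hPa.
V ≈ 5.87 × 63^0.623 = 5.87 × 13.213 ≈ 77.558 kt.
77.558 × 1.852 ≈ 143.64 km/h → 144 km/h.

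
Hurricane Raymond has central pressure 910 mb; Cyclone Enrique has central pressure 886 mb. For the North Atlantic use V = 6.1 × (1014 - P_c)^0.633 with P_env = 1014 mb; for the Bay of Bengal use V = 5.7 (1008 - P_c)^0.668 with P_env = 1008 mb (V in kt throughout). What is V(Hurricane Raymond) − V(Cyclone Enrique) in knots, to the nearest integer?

Hurricane Raymond: ΔP = 104; V ≈ 6.1 × 104^0.633 ≈ 115.38 kt.
Cyclone Enrique: ΔP = 122; V ≈ 5.7 × 122^0.668 ≈ 141.11 kt.
Difference ≈ 115.38 − 141.11 = -25.73 → -26 kt.

-26 kt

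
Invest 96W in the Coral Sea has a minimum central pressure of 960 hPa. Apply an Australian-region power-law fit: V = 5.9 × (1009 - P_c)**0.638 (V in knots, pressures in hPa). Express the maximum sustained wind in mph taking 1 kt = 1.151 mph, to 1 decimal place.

ΔP = 1009 − 960 = 49 hPa.
V ≈ 5.9 × 49^0.638 = 5.9 × 11.977 ≈ 70.664 kt.
70.664 × 1.151 ≈ 81.33 mph → 81.3 mph.

81.3 mph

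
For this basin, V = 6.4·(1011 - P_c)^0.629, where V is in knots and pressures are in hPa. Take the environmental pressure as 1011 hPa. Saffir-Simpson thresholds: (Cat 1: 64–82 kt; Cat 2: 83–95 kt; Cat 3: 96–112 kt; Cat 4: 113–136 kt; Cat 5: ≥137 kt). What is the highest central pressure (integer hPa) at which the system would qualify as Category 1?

Category 1 begins at V = 64 kt.
Required ΔP = (64/6.4)^(1/0.629) = 10.000^1.590 ≈ 38.89 hPa.
P_c ≤ 1011 − 38.89 = 972.11, so the highest integer P_c is 972 hPa.

972 hPa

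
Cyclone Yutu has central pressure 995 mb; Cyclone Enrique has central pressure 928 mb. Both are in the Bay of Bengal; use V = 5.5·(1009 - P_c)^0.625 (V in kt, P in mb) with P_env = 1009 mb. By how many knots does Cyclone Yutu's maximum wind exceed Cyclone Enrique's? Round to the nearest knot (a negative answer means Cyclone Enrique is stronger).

Cyclone Yutu: ΔP = 14; V ≈ 5.5 × 14^0.625 ≈ 28.62 kt.
Cyclone Enrique: ΔP = 81; V ≈ 5.5 × 81^0.625 ≈ 85.74 kt.
Difference ≈ 28.62 − 85.74 = -57.12 → -57 kt.

-57 kt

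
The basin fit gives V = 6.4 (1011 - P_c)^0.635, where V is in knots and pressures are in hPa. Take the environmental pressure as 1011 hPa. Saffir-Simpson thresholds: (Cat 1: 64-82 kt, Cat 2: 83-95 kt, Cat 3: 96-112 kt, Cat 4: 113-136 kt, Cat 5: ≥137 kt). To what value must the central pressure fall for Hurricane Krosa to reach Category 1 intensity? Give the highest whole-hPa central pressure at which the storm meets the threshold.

Category 1 begins at V = 64 kt.
Required ΔP = (64/6.4)^(1/0.635) = 10.000^1.575 ≈ 37.57 hPa.
P_c ≤ 1011 − 37.57 = 973.43, so the highest integer P_c is 973 hPa.

973 hPa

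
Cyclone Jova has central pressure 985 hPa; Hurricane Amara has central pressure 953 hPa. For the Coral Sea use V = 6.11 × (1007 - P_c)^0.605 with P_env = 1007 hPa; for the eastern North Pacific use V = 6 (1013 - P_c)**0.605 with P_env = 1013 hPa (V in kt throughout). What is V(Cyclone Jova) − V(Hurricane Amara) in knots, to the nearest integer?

-32 kt

Cyclone Jova: ΔP = 22; V ≈ 6.11 × 22^0.605 ≈ 39.65 kt.
Hurricane Amara: ΔP = 60; V ≈ 6 × 60^0.605 ≈ 71.44 kt.
Difference ≈ 39.65 − 71.44 = -31.79 → -32 kt.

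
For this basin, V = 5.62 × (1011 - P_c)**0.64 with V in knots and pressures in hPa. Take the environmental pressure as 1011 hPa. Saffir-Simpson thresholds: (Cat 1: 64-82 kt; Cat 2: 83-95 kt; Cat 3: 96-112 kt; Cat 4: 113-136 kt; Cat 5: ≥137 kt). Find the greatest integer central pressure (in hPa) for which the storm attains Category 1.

Category 1 begins at V = 64 kt.
Required ΔP = (64/5.62)^(1/0.64) = 11.388^1.562 ≈ 44.74 hPa.
P_c ≤ 1011 − 44.74 = 966.26, so the highest integer P_c is 966 hPa.

966 hPa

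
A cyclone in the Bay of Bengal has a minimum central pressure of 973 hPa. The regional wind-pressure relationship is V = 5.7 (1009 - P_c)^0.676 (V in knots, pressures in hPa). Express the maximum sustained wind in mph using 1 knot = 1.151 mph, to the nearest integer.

74 mph

ΔP = 1009 − 973 = 36 hPa.
V ≈ 5.7 × 36^0.676 = 5.7 × 11.274 ≈ 64.259 kt.
64.259 × 1.151 ≈ 73.96 mph → 74 mph.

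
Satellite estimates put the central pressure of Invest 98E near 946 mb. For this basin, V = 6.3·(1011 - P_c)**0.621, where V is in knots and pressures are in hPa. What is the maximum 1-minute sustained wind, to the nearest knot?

ΔP = 1011 − 946 = 65 mb.
65^0.621 ≈ 13.360.
V ≈ 6.3 × 13.360 ≈ 84.2 kt.

84 kt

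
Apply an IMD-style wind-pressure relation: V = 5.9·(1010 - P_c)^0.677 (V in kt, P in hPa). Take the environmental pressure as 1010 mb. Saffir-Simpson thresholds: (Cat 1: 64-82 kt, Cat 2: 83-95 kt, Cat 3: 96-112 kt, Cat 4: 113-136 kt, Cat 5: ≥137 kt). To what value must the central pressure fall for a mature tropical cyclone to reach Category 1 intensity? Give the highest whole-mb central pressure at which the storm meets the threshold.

Category 1 begins at V = 64 kt.
Required ΔP = (64/5.9)^(1/0.677) = 10.847^1.477 ≈ 33.83 mb.
P_c ≤ 1010 − 33.83 = 976.17, so the highest integer P_c is 976 mb.

976 mb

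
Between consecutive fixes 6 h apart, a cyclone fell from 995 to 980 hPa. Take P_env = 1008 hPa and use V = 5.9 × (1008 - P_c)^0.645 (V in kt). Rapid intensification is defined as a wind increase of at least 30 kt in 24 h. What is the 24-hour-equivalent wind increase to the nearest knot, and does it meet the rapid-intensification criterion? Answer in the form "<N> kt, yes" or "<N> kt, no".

V₁: ΔP = 13, V ≈ 5.9 × 13^0.645 ≈ 30.86 kt.
V₂: ΔP = 28, V ≈ 5.9 × 28^0.645 ≈ 50.61 kt.
ΔV over 6 h = 19.75 kt → 24 h equivalent = 19.75 × 24/6 ≈ 79.00 kt.
79 kt ≥ 30 kt ⇒ rapid intensification.

79 kt, yes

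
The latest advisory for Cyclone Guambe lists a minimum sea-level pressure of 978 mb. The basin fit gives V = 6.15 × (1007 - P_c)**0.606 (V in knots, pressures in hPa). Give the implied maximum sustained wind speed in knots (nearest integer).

47 kt

ΔP = 1007 − 978 = 29 mb.
29^0.606 ≈ 7.695.
V ≈ 6.15 × 7.695 ≈ 47.3 kt.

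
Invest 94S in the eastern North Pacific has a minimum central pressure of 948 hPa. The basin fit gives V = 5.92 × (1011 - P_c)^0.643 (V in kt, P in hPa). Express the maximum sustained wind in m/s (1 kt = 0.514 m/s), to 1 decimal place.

43.7 m/s

ΔP = 1011 − 948 = 63 hPa.
V ≈ 5.92 × 63^0.643 = 5.92 × 14.354 ≈ 84.976 kt.
84.976 × 0.514 ≈ 43.68 m/s → 43.7 m/s.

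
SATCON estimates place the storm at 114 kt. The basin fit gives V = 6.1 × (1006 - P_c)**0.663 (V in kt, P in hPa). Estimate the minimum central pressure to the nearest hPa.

923 hPa

ΔP = (V / 6.1)^(1/0.663) = (114/6.1)^1.508.
114/6.1 = 18.689; 18.689^1.508 ≈ 82.78 hPa.
P_c = 1006 − 82.78 = 923.22 ≈ 923 hPa.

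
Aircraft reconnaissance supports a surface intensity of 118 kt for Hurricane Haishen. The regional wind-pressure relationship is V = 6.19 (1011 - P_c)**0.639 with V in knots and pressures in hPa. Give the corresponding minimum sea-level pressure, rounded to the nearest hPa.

910 hPa

ΔP = (V / 6.19)^(1/0.639) = (118/6.19)^1.565.
118/6.19 = 19.063; 19.063^1.565 ≈ 100.79 hPa.
P_c = 1011 − 100.79 = 910.21 ≈ 910 hPa.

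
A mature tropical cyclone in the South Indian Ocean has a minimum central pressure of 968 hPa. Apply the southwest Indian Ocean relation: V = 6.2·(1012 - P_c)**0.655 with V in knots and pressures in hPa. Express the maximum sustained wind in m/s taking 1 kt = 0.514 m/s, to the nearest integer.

38 m/s

ΔP = 1012 − 968 = 44 hPa.
V ≈ 6.2 × 44^0.655 = 6.2 × 11.925 ≈ 73.936 kt.
73.936 × 0.514 ≈ 38.00 m/s → 38 m/s.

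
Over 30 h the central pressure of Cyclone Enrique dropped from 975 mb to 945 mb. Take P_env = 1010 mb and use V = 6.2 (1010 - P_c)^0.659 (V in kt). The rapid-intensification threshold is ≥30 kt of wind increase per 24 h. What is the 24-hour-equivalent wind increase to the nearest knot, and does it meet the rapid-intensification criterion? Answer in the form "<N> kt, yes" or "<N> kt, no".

26 kt, no

V₁: ΔP = 35, V ≈ 6.2 × 35^0.659 ≈ 64.56 kt.
V₂: ΔP = 65, V ≈ 6.2 × 65^0.659 ≈ 97.07 kt.
ΔV over 30 h = 32.51 kt → 24 h equivalent = 32.51 × 24/30 ≈ 26.01 kt.
26 kt < 30 kt ⇒ not rapid intensification.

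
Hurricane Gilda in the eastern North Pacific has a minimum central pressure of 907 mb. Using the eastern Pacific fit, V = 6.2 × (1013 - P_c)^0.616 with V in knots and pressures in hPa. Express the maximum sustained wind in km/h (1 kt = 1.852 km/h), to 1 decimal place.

203.1 km/h

ΔP = 1013 − 907 = 106 mb.
V ≈ 6.2 × 106^0.616 = 6.2 × 17.684 ≈ 109.643 kt.
109.643 × 1.852 ≈ 203.06 km/h → 203.1 km/h.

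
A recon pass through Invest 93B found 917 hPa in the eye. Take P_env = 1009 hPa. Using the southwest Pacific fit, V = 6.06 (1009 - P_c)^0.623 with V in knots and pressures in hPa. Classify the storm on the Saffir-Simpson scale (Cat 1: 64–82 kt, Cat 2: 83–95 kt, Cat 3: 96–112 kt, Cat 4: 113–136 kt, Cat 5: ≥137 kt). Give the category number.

ΔP = 1009 − 917 = 92 hPa.
V ≈ 6.06 × 92^0.623 = 6.06 × 16.73 ≈ 101 kt.
101 kt falls in the Category 3 band.

3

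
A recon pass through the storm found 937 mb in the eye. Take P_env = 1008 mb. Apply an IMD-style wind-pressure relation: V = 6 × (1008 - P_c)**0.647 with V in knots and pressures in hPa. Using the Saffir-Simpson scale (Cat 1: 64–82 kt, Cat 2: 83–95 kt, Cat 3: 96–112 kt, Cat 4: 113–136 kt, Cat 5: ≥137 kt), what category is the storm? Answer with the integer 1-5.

ΔP = 1008 − 937 = 71 mb.
V ≈ 6 × 71^0.647 = 6 × 15.77 ≈ 95 kt.
95 kt falls in the Category 2 band.

2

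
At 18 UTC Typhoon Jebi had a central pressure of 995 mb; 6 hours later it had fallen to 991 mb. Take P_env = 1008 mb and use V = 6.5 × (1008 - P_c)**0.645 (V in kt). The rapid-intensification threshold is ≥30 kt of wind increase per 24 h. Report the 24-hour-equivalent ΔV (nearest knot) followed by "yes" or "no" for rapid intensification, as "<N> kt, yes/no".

26 kt, no

V₁: ΔP = 13, V ≈ 6.5 × 13^0.645 ≈ 33.99 kt.
V₂: ΔP = 17, V ≈ 6.5 × 17^0.645 ≈ 40.42 kt.
ΔV over 6 h = 6.43 kt → 24 h equivalent = 6.43 × 24/6 ≈ 25.72 kt.
26 kt < 30 kt ⇒ not rapid intensification.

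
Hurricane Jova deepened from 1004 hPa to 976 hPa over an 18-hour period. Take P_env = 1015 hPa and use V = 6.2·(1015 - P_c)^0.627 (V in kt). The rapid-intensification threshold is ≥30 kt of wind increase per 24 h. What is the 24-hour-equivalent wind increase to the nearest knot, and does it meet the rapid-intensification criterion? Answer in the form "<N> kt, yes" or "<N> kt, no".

45 kt, yes

V₁: ΔP = 11, V ≈ 6.2 × 11^0.627 ≈ 27.88 kt.
V₂: ΔP = 39, V ≈ 6.2 × 39^0.627 ≈ 61.66 kt.
ΔV over 18 h = 33.78 kt → 24 h equivalent = 33.78 × 24/18 ≈ 45.04 kt.
45 kt ≥ 30 kt ⇒ rapid intensification.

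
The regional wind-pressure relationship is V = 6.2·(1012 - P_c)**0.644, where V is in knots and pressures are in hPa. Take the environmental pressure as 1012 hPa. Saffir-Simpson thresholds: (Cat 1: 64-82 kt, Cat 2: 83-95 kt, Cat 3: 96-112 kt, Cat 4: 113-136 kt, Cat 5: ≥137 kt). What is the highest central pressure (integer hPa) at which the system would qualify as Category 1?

974 hPa

Category 1 begins at V = 64 kt.
Required ΔP = (64/6.2)^(1/0.644) = 10.323^1.553 ≈ 37.52 hPa.
P_c ≤ 1012 − 37.52 = 974.48, so the highest integer P_c is 974 hPa.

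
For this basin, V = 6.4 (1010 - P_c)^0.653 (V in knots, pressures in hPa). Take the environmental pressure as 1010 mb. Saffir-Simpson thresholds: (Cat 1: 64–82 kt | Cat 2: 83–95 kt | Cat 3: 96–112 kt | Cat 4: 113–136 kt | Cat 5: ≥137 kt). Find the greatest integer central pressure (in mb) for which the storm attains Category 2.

959 mb

Category 2 begins at V = 83 kt.
Required ΔP = (83/6.4)^(1/0.653) = 12.969^1.531 ≈ 50.62 mb.
P_c ≤ 1010 − 50.62 = 959.38, so the highest integer P_c is 959 mb.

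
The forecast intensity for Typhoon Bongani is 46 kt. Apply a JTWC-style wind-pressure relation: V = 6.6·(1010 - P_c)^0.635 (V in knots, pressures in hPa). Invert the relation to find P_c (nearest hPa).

989 hPa

ΔP = (V / 6.6)^(1/0.635) = (46/6.6)^1.575.
46/6.6 = 6.970; 6.970^1.575 ≈ 21.28 hPa.
P_c = 1010 − 21.28 = 988.72 ≈ 989 hPa.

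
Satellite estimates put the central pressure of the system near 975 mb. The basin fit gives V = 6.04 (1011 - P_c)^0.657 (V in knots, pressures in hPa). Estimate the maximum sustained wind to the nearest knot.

ΔP = 1011 − 975 = 36 mb.
36^0.657 ≈ 10.532.
V ≈ 6.04 × 10.532 ≈ 63.6 kt.

64 kt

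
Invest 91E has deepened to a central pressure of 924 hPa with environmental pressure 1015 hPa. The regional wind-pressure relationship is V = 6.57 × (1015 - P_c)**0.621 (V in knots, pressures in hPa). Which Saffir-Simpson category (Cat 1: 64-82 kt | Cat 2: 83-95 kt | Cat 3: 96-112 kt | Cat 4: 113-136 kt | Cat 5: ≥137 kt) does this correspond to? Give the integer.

3

ΔP = 1015 − 924 = 91 hPa.
V ≈ 6.57 × 91^0.621 = 6.57 × 16.47 ≈ 108 kt.
108 kt falls in the Category 3 band.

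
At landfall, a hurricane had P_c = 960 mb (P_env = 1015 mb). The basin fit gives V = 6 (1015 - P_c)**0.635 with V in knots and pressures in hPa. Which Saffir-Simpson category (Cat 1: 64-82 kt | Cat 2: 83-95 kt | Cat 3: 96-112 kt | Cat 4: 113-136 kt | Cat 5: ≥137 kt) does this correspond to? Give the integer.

ΔP = 1015 − 960 = 55 mb.
V ≈ 6 × 55^0.635 = 6 × 12.74 ≈ 76 kt.
76 kt falls in the Category 1 band.

1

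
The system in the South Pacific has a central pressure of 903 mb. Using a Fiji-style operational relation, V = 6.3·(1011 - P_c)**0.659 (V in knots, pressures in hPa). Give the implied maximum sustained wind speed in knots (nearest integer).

138 kt

ΔP = 1011 − 903 = 108 mb.
108^0.659 ≈ 21.879.
V ≈ 6.3 × 21.879 ≈ 137.8 kt.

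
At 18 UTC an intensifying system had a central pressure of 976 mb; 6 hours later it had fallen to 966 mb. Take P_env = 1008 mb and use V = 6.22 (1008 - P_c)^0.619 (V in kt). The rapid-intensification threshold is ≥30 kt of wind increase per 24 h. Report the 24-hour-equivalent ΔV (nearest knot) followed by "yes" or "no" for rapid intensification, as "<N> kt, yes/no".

V₁: ΔP = 32, V ≈ 6.22 × 32^0.619 ≈ 53.15 kt.
V₂: ΔP = 42, V ≈ 6.22 × 42^0.619 ≈ 62.89 kt.
ΔV over 6 h = 9.74 kt → 24 h equivalent = 9.74 × 24/6 ≈ 38.96 kt.
39 kt ≥ 30 kt ⇒ rapid intensification.

39 kt, yes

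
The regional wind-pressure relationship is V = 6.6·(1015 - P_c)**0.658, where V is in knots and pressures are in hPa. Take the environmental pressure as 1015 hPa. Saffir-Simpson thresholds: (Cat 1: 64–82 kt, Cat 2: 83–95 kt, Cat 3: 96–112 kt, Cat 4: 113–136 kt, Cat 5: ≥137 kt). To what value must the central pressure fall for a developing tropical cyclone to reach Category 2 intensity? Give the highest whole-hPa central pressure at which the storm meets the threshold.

968 hPa

Category 2 begins at V = 83 kt.
Required ΔP = (83/6.6)^(1/0.658) = 12.576^1.520 ≈ 46.88 hPa.
P_c ≤ 1015 − 46.88 = 968.12, so the highest integer P_c is 968 hPa.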